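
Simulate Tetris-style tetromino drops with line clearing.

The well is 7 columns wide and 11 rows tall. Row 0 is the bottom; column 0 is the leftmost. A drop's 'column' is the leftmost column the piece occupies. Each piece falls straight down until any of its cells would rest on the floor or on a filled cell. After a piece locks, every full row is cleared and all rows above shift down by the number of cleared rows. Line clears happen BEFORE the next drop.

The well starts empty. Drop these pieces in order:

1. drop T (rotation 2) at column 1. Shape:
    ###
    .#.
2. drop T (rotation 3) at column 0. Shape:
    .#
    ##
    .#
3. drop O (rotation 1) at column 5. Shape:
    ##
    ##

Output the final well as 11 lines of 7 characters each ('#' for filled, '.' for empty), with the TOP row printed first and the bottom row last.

Answer: .......
.......
.......
.......
.......
.......
.#.....
##.....
.#.....
.###.##
..#..##

Derivation:
Drop 1: T rot2 at col 1 lands with bottom-row=0; cleared 0 line(s) (total 0); column heights now [0 2 2 2 0 0 0], max=2
Drop 2: T rot3 at col 0 lands with bottom-row=2; cleared 0 line(s) (total 0); column heights now [4 5 2 2 0 0 0], max=5
Drop 3: O rot1 at col 5 lands with bottom-row=0; cleared 0 line(s) (total 0); column heights now [4 5 2 2 0 2 2], max=5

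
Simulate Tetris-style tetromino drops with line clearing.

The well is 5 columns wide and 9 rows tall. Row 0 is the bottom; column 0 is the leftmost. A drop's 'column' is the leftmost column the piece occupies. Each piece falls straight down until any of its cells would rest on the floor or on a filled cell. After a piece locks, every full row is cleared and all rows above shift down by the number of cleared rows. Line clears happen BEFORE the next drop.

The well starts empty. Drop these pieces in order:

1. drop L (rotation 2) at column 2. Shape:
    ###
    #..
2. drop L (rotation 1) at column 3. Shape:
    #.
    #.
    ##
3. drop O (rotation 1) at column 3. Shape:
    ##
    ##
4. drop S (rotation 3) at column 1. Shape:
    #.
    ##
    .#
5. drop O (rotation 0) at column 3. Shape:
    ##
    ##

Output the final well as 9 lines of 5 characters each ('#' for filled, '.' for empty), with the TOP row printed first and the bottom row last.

Answer: ...##
...##
...##
...##
.#.#.
.###.
..###
..###
..#..

Derivation:
Drop 1: L rot2 at col 2 lands with bottom-row=0; cleared 0 line(s) (total 0); column heights now [0 0 2 2 2], max=2
Drop 2: L rot1 at col 3 lands with bottom-row=2; cleared 0 line(s) (total 0); column heights now [0 0 2 5 3], max=5
Drop 3: O rot1 at col 3 lands with bottom-row=5; cleared 0 line(s) (total 0); column heights now [0 0 2 7 7], max=7
Drop 4: S rot3 at col 1 lands with bottom-row=2; cleared 0 line(s) (total 0); column heights now [0 5 4 7 7], max=7
Drop 5: O rot0 at col 3 lands with bottom-row=7; cleared 0 line(s) (total 0); column heights now [0 5 4 9 9], max=9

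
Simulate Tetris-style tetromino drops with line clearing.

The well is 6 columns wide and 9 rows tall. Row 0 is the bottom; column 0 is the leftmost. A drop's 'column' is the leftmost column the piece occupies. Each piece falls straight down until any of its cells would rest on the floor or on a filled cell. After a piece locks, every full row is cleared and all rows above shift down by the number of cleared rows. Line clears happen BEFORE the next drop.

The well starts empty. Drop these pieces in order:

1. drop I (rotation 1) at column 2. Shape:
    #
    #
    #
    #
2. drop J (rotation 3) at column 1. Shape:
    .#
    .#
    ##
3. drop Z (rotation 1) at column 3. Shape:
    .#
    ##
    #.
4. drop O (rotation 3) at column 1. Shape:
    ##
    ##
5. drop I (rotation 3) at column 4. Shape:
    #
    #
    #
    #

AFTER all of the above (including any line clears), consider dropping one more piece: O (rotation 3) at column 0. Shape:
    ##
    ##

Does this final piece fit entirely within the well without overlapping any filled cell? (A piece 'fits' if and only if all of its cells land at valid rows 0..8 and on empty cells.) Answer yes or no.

Drop 1: I rot1 at col 2 lands with bottom-row=0; cleared 0 line(s) (total 0); column heights now [0 0 4 0 0 0], max=4
Drop 2: J rot3 at col 1 lands with bottom-row=4; cleared 0 line(s) (total 0); column heights now [0 5 7 0 0 0], max=7
Drop 3: Z rot1 at col 3 lands with bottom-row=0; cleared 0 line(s) (total 0); column heights now [0 5 7 2 3 0], max=7
Drop 4: O rot3 at col 1 lands with bottom-row=7; cleared 0 line(s) (total 0); column heights now [0 9 9 2 3 0], max=9
Drop 5: I rot3 at col 4 lands with bottom-row=3; cleared 0 line(s) (total 0); column heights now [0 9 9 2 7 0], max=9
Test piece O rot3 at col 0 (width 2): heights before test = [0 9 9 2 7 0]; fits = False

Answer: no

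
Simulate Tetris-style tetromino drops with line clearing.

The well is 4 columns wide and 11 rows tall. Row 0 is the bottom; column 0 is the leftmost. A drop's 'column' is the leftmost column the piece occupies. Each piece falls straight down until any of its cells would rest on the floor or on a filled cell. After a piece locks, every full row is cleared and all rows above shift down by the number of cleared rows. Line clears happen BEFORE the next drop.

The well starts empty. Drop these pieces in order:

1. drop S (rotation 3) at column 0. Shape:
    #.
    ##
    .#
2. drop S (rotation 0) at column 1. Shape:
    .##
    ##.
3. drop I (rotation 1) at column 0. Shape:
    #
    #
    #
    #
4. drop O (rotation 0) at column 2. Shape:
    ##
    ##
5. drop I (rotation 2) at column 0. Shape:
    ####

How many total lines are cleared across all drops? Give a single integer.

Answer: 1

Derivation:
Drop 1: S rot3 at col 0 lands with bottom-row=0; cleared 0 line(s) (total 0); column heights now [3 2 0 0], max=3
Drop 2: S rot0 at col 1 lands with bottom-row=2; cleared 0 line(s) (total 0); column heights now [3 3 4 4], max=4
Drop 3: I rot1 at col 0 lands with bottom-row=3; cleared 0 line(s) (total 0); column heights now [7 3 4 4], max=7
Drop 4: O rot0 at col 2 lands with bottom-row=4; cleared 0 line(s) (total 0); column heights now [7 3 6 6], max=7
Drop 5: I rot2 at col 0 lands with bottom-row=7; cleared 1 line(s) (total 1); column heights now [7 3 6 6], max=7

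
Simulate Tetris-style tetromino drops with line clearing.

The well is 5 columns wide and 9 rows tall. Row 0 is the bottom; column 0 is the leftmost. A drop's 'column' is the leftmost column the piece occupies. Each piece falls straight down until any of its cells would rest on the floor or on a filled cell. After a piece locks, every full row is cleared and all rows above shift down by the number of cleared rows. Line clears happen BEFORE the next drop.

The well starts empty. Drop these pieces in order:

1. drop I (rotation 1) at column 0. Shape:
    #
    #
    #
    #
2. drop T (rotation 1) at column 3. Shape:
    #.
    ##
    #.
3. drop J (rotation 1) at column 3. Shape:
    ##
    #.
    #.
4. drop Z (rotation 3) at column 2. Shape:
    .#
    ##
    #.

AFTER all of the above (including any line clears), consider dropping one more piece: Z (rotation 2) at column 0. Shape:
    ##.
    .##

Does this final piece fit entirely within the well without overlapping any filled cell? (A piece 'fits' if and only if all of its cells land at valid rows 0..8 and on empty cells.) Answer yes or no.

Drop 1: I rot1 at col 0 lands with bottom-row=0; cleared 0 line(s) (total 0); column heights now [4 0 0 0 0], max=4
Drop 2: T rot1 at col 3 lands with bottom-row=0; cleared 0 line(s) (total 0); column heights now [4 0 0 3 2], max=4
Drop 3: J rot1 at col 3 lands with bottom-row=3; cleared 0 line(s) (total 0); column heights now [4 0 0 6 6], max=6
Drop 4: Z rot3 at col 2 lands with bottom-row=5; cleared 0 line(s) (total 0); column heights now [4 0 7 8 6], max=8
Test piece Z rot2 at col 0 (width 3): heights before test = [4 0 7 8 6]; fits = True

Answer: yes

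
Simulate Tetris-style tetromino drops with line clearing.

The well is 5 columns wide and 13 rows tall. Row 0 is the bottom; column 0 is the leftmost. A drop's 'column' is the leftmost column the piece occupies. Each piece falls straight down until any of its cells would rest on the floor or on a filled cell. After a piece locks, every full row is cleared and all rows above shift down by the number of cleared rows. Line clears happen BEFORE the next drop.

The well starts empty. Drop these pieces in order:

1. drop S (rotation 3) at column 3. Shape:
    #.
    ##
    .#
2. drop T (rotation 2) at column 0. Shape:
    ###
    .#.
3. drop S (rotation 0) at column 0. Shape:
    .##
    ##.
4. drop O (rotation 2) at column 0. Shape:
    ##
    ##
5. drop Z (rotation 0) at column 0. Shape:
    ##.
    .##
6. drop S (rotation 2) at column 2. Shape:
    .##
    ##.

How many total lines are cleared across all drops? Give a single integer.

Answer: 1

Derivation:
Drop 1: S rot3 at col 3 lands with bottom-row=0; cleared 0 line(s) (total 0); column heights now [0 0 0 3 2], max=3
Drop 2: T rot2 at col 0 lands with bottom-row=0; cleared 1 line(s) (total 1); column heights now [0 1 0 2 1], max=2
Drop 3: S rot0 at col 0 lands with bottom-row=1; cleared 0 line(s) (total 1); column heights now [2 3 3 2 1], max=3
Drop 4: O rot2 at col 0 lands with bottom-row=3; cleared 0 line(s) (total 1); column heights now [5 5 3 2 1], max=5
Drop 5: Z rot0 at col 0 lands with bottom-row=5; cleared 0 line(s) (total 1); column heights now [7 7 6 2 1], max=7
Drop 6: S rot2 at col 2 lands with bottom-row=6; cleared 0 line(s) (total 1); column heights now [7 7 7 8 8], max=8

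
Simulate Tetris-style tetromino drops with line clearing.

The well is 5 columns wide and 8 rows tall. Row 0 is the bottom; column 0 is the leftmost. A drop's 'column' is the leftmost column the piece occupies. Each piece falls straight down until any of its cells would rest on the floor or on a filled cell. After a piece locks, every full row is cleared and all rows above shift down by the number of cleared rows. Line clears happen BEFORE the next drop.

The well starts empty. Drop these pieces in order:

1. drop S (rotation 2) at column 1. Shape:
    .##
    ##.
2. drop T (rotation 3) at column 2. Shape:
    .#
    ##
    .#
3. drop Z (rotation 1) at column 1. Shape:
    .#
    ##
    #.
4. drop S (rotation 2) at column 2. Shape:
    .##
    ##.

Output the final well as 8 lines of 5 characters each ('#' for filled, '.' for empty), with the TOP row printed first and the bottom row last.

Answer: ...##
..##.
..#..
.###.
.###.
...#.
..##.
.##..

Derivation:
Drop 1: S rot2 at col 1 lands with bottom-row=0; cleared 0 line(s) (total 0); column heights now [0 1 2 2 0], max=2
Drop 2: T rot3 at col 2 lands with bottom-row=2; cleared 0 line(s) (total 0); column heights now [0 1 4 5 0], max=5
Drop 3: Z rot1 at col 1 lands with bottom-row=3; cleared 0 line(s) (total 0); column heights now [0 5 6 5 0], max=6
Drop 4: S rot2 at col 2 lands with bottom-row=6; cleared 0 line(s) (total 0); column heights now [0 5 7 8 8], max=8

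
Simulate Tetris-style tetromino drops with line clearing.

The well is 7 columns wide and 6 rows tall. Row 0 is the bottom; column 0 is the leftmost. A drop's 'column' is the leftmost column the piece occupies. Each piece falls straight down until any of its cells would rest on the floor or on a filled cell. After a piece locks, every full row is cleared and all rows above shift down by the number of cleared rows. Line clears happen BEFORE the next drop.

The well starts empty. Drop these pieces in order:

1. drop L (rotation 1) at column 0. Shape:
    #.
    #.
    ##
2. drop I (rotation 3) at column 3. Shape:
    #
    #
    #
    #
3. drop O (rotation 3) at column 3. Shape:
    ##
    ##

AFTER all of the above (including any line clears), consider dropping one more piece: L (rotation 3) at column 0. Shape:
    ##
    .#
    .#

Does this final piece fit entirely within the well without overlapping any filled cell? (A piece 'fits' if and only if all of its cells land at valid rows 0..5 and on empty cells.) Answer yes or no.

Drop 1: L rot1 at col 0 lands with bottom-row=0; cleared 0 line(s) (total 0); column heights now [3 1 0 0 0 0 0], max=3
Drop 2: I rot3 at col 3 lands with bottom-row=0; cleared 0 line(s) (total 0); column heights now [3 1 0 4 0 0 0], max=4
Drop 3: O rot3 at col 3 lands with bottom-row=4; cleared 0 line(s) (total 0); column heights now [3 1 0 6 6 0 0], max=6
Test piece L rot3 at col 0 (width 2): heights before test = [3 1 0 6 6 0 0]; fits = True

Answer: yes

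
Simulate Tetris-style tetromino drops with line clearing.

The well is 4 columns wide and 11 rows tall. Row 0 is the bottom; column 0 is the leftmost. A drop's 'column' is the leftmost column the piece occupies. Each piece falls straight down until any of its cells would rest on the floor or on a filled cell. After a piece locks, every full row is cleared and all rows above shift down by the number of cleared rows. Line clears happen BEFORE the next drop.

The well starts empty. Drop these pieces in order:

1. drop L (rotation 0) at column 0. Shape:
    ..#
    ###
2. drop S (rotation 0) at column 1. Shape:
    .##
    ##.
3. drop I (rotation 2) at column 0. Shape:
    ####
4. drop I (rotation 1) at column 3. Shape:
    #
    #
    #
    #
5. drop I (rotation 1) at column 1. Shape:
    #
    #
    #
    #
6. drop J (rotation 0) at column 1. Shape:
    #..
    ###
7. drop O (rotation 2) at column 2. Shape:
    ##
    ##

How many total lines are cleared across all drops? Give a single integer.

Drop 1: L rot0 at col 0 lands with bottom-row=0; cleared 0 line(s) (total 0); column heights now [1 1 2 0], max=2
Drop 2: S rot0 at col 1 lands with bottom-row=2; cleared 0 line(s) (total 0); column heights now [1 3 4 4], max=4
Drop 3: I rot2 at col 0 lands with bottom-row=4; cleared 1 line(s) (total 1); column heights now [1 3 4 4], max=4
Drop 4: I rot1 at col 3 lands with bottom-row=4; cleared 0 line(s) (total 1); column heights now [1 3 4 8], max=8
Drop 5: I rot1 at col 1 lands with bottom-row=3; cleared 0 line(s) (total 1); column heights now [1 7 4 8], max=8
Drop 6: J rot0 at col 1 lands with bottom-row=8; cleared 0 line(s) (total 1); column heights now [1 10 9 9], max=10
Drop 7: O rot2 at col 2 lands with bottom-row=9; cleared 0 line(s) (total 1); column heights now [1 10 11 11], max=11

Answer: 1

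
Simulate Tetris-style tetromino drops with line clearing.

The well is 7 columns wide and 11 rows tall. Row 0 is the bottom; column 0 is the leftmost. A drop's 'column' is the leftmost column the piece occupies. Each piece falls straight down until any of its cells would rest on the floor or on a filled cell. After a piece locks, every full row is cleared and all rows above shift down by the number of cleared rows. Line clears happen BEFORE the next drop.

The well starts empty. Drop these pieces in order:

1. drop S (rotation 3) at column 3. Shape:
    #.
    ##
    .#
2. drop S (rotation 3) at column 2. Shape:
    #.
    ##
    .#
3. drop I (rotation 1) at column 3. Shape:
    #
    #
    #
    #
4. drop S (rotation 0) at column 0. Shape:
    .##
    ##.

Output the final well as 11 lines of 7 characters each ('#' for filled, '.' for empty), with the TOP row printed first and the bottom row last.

Drop 1: S rot3 at col 3 lands with bottom-row=0; cleared 0 line(s) (total 0); column heights now [0 0 0 3 2 0 0], max=3
Drop 2: S rot3 at col 2 lands with bottom-row=3; cleared 0 line(s) (total 0); column heights now [0 0 6 5 2 0 0], max=6
Drop 3: I rot1 at col 3 lands with bottom-row=5; cleared 0 line(s) (total 0); column heights now [0 0 6 9 2 0 0], max=9
Drop 4: S rot0 at col 0 lands with bottom-row=5; cleared 0 line(s) (total 0); column heights now [6 7 7 9 2 0 0], max=9

Answer: .......
.......
...#...
...#...
.###...
####...
..##...
...#...
...#...
...##..
....#..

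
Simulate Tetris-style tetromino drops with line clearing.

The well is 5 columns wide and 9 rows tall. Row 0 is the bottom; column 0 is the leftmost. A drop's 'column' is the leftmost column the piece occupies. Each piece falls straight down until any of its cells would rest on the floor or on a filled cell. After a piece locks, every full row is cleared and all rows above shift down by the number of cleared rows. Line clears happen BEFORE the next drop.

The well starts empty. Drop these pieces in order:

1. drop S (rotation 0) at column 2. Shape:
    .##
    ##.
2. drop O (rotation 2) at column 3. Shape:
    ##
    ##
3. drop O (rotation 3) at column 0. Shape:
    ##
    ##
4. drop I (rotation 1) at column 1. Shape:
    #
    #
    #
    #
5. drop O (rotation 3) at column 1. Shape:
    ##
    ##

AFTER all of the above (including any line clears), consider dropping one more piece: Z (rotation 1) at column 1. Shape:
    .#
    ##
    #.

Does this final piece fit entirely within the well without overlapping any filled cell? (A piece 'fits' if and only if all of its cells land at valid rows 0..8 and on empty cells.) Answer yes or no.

Answer: no

Derivation:
Drop 1: S rot0 at col 2 lands with bottom-row=0; cleared 0 line(s) (total 0); column heights now [0 0 1 2 2], max=2
Drop 2: O rot2 at col 3 lands with bottom-row=2; cleared 0 line(s) (total 0); column heights now [0 0 1 4 4], max=4
Drop 3: O rot3 at col 0 lands with bottom-row=0; cleared 0 line(s) (total 0); column heights now [2 2 1 4 4], max=4
Drop 4: I rot1 at col 1 lands with bottom-row=2; cleared 0 line(s) (total 0); column heights now [2 6 1 4 4], max=6
Drop 5: O rot3 at col 1 lands with bottom-row=6; cleared 0 line(s) (total 0); column heights now [2 8 8 4 4], max=8
Test piece Z rot1 at col 1 (width 2): heights before test = [2 8 8 4 4]; fits = False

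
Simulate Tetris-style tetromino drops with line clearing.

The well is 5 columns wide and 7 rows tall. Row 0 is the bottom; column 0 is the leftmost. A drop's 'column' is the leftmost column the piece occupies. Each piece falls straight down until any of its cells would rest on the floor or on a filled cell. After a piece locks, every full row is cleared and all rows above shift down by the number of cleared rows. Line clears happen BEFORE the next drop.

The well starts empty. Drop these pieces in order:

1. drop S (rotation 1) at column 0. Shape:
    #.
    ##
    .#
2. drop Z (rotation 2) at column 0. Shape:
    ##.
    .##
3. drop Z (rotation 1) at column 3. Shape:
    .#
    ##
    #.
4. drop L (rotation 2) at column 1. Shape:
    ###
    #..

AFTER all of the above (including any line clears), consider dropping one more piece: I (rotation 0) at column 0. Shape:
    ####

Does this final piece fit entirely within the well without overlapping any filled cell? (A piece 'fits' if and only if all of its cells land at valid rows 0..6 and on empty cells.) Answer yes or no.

Answer: yes

Derivation:
Drop 1: S rot1 at col 0 lands with bottom-row=0; cleared 0 line(s) (total 0); column heights now [3 2 0 0 0], max=3
Drop 2: Z rot2 at col 0 lands with bottom-row=2; cleared 0 line(s) (total 0); column heights now [4 4 3 0 0], max=4
Drop 3: Z rot1 at col 3 lands with bottom-row=0; cleared 0 line(s) (total 0); column heights now [4 4 3 2 3], max=4
Drop 4: L rot2 at col 1 lands with bottom-row=4; cleared 0 line(s) (total 0); column heights now [4 6 6 6 3], max=6
Test piece I rot0 at col 0 (width 4): heights before test = [4 6 6 6 3]; fits = True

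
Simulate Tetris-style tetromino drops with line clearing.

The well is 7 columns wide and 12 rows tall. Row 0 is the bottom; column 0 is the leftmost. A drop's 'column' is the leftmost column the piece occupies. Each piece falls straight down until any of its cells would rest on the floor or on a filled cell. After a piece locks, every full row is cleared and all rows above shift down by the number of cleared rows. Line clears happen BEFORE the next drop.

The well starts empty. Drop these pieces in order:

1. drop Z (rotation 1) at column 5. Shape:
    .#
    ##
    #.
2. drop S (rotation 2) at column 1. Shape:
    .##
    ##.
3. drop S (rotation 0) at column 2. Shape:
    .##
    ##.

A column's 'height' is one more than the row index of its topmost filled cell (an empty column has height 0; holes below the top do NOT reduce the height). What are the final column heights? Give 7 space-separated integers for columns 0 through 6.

Answer: 0 1 3 4 4 2 3

Derivation:
Drop 1: Z rot1 at col 5 lands with bottom-row=0; cleared 0 line(s) (total 0); column heights now [0 0 0 0 0 2 3], max=3
Drop 2: S rot2 at col 1 lands with bottom-row=0; cleared 0 line(s) (total 0); column heights now [0 1 2 2 0 2 3], max=3
Drop 3: S rot0 at col 2 lands with bottom-row=2; cleared 0 line(s) (total 0); column heights now [0 1 3 4 4 2 3], max=4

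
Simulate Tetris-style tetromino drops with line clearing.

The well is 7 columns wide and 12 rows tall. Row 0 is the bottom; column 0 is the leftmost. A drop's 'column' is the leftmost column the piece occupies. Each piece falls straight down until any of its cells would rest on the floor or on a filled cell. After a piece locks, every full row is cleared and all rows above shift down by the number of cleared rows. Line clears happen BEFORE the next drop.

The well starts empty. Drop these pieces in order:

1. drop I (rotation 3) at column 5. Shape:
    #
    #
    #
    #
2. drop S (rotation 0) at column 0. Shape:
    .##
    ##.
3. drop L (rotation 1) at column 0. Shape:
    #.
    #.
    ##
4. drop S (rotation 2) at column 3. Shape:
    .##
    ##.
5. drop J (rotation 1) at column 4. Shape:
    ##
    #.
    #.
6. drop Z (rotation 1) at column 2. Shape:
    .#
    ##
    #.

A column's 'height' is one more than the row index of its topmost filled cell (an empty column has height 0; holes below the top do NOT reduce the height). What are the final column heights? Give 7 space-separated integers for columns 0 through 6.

Answer: 5 3 5 6 8 8 0

Derivation:
Drop 1: I rot3 at col 5 lands with bottom-row=0; cleared 0 line(s) (total 0); column heights now [0 0 0 0 0 4 0], max=4
Drop 2: S rot0 at col 0 lands with bottom-row=0; cleared 0 line(s) (total 0); column heights now [1 2 2 0 0 4 0], max=4
Drop 3: L rot1 at col 0 lands with bottom-row=2; cleared 0 line(s) (total 0); column heights now [5 3 2 0 0 4 0], max=5
Drop 4: S rot2 at col 3 lands with bottom-row=3; cleared 0 line(s) (total 0); column heights now [5 3 2 4 5 5 0], max=5
Drop 5: J rot1 at col 4 lands with bottom-row=5; cleared 0 line(s) (total 0); column heights now [5 3 2 4 8 8 0], max=8
Drop 6: Z rot1 at col 2 lands with bottom-row=3; cleared 0 line(s) (total 0); column heights now [5 3 5 6 8 8 0], max=8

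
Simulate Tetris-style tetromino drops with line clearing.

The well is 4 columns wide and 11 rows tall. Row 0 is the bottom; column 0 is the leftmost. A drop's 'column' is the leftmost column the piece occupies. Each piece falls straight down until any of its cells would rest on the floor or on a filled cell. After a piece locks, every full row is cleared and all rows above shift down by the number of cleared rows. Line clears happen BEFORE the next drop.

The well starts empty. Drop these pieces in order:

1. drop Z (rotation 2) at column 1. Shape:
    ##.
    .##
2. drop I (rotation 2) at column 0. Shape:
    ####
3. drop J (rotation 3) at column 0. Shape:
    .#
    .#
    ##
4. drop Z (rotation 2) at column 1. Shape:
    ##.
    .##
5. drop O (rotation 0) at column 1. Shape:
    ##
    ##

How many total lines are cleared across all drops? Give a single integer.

Drop 1: Z rot2 at col 1 lands with bottom-row=0; cleared 0 line(s) (total 0); column heights now [0 2 2 1], max=2
Drop 2: I rot2 at col 0 lands with bottom-row=2; cleared 1 line(s) (total 1); column heights now [0 2 2 1], max=2
Drop 3: J rot3 at col 0 lands with bottom-row=2; cleared 0 line(s) (total 1); column heights now [3 5 2 1], max=5
Drop 4: Z rot2 at col 1 lands with bottom-row=4; cleared 0 line(s) (total 1); column heights now [3 6 6 5], max=6
Drop 5: O rot0 at col 1 lands with bottom-row=6; cleared 0 line(s) (total 1); column heights now [3 8 8 5], max=8

Answer: 1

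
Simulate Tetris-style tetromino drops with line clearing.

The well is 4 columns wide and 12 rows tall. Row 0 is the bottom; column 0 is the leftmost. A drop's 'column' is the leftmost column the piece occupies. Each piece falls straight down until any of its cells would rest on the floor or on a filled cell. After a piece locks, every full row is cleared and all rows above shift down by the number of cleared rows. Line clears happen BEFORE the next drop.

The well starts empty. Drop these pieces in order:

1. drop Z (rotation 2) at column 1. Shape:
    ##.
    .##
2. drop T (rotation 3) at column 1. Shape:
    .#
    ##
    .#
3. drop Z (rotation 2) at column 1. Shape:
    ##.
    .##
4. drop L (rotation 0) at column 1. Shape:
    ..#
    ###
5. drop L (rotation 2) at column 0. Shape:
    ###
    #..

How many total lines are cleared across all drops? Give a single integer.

Answer: 2

Derivation:
Drop 1: Z rot2 at col 1 lands with bottom-row=0; cleared 0 line(s) (total 0); column heights now [0 2 2 1], max=2
Drop 2: T rot3 at col 1 lands with bottom-row=2; cleared 0 line(s) (total 0); column heights now [0 4 5 1], max=5
Drop 3: Z rot2 at col 1 lands with bottom-row=5; cleared 0 line(s) (total 0); column heights now [0 7 7 6], max=7
Drop 4: L rot0 at col 1 lands with bottom-row=7; cleared 0 line(s) (total 0); column heights now [0 8 8 9], max=9
Drop 5: L rot2 at col 0 lands with bottom-row=7; cleared 2 line(s) (total 2); column heights now [0 7 7 6], max=7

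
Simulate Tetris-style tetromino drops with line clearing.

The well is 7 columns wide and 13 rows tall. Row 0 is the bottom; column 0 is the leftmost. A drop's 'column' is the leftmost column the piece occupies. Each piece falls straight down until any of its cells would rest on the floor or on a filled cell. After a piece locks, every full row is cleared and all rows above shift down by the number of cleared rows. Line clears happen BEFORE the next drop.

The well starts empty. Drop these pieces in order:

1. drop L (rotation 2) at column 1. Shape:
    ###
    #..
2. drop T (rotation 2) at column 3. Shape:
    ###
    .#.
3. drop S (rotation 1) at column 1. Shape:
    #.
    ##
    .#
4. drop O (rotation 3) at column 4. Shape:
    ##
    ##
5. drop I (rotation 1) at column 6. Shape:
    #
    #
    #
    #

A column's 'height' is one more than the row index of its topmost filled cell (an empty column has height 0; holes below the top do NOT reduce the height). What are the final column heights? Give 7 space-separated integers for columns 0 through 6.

Drop 1: L rot2 at col 1 lands with bottom-row=0; cleared 0 line(s) (total 0); column heights now [0 2 2 2 0 0 0], max=2
Drop 2: T rot2 at col 3 lands with bottom-row=1; cleared 0 line(s) (total 0); column heights now [0 2 2 3 3 3 0], max=3
Drop 3: S rot1 at col 1 lands with bottom-row=2; cleared 0 line(s) (total 0); column heights now [0 5 4 3 3 3 0], max=5
Drop 4: O rot3 at col 4 lands with bottom-row=3; cleared 0 line(s) (total 0); column heights now [0 5 4 3 5 5 0], max=5
Drop 5: I rot1 at col 6 lands with bottom-row=0; cleared 0 line(s) (total 0); column heights now [0 5 4 3 5 5 4], max=5

Answer: 0 5 4 3 5 5 4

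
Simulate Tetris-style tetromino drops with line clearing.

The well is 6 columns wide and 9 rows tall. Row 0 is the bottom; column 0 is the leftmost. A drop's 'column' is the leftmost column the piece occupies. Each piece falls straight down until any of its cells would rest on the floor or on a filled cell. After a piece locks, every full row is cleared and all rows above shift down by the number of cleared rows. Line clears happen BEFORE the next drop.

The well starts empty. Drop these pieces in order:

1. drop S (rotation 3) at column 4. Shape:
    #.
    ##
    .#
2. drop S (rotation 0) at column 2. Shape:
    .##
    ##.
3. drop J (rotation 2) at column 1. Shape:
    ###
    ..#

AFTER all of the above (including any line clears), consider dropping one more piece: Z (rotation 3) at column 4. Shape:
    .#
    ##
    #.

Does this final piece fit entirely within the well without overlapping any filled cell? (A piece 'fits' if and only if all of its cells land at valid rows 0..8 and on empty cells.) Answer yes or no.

Drop 1: S rot3 at col 4 lands with bottom-row=0; cleared 0 line(s) (total 0); column heights now [0 0 0 0 3 2], max=3
Drop 2: S rot0 at col 2 lands with bottom-row=2; cleared 0 line(s) (total 0); column heights now [0 0 3 4 4 2], max=4
Drop 3: J rot2 at col 1 lands with bottom-row=4; cleared 0 line(s) (total 0); column heights now [0 6 6 6 4 2], max=6
Test piece Z rot3 at col 4 (width 2): heights before test = [0 6 6 6 4 2]; fits = True

Answer: yes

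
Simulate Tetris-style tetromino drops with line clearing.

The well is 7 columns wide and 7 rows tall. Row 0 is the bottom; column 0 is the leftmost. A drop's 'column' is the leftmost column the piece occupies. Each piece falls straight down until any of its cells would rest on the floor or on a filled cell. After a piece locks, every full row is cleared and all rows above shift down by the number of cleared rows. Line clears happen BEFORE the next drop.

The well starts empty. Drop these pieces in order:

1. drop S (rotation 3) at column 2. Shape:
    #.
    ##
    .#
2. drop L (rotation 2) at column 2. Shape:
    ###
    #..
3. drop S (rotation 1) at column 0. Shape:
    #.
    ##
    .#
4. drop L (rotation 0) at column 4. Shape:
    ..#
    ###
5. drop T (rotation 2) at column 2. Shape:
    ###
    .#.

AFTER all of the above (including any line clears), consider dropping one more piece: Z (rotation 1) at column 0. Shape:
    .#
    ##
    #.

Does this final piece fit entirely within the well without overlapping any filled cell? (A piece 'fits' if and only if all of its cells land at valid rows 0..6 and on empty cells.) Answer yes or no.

Answer: yes

Derivation:
Drop 1: S rot3 at col 2 lands with bottom-row=0; cleared 0 line(s) (total 0); column heights now [0 0 3 2 0 0 0], max=3
Drop 2: L rot2 at col 2 lands with bottom-row=3; cleared 0 line(s) (total 0); column heights now [0 0 5 5 5 0 0], max=5
Drop 3: S rot1 at col 0 lands with bottom-row=0; cleared 0 line(s) (total 0); column heights now [3 2 5 5 5 0 0], max=5
Drop 4: L rot0 at col 4 lands with bottom-row=5; cleared 0 line(s) (total 0); column heights now [3 2 5 5 6 6 7], max=7
Drop 5: T rot2 at col 2 lands with bottom-row=5; cleared 0 line(s) (total 0); column heights now [3 2 7 7 7 6 7], max=7
Test piece Z rot1 at col 0 (width 2): heights before test = [3 2 7 7 7 6 7]; fits = True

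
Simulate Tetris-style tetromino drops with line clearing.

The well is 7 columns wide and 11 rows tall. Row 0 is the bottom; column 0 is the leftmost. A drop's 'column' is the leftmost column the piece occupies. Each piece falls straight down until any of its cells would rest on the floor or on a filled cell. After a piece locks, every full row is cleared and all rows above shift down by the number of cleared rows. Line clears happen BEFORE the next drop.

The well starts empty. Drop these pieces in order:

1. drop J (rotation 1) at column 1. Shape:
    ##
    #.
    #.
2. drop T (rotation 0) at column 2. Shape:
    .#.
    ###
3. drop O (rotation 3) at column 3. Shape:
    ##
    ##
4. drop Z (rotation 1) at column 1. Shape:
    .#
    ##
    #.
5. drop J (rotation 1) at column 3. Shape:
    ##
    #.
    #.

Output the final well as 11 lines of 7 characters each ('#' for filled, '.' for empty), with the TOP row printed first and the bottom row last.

Drop 1: J rot1 at col 1 lands with bottom-row=0; cleared 0 line(s) (total 0); column heights now [0 3 3 0 0 0 0], max=3
Drop 2: T rot0 at col 2 lands with bottom-row=3; cleared 0 line(s) (total 0); column heights now [0 3 4 5 4 0 0], max=5
Drop 3: O rot3 at col 3 lands with bottom-row=5; cleared 0 line(s) (total 0); column heights now [0 3 4 7 7 0 0], max=7
Drop 4: Z rot1 at col 1 lands with bottom-row=3; cleared 0 line(s) (total 0); column heights now [0 5 6 7 7 0 0], max=7
Drop 5: J rot1 at col 3 lands with bottom-row=7; cleared 0 line(s) (total 0); column heights now [0 5 6 10 10 0 0], max=10

Answer: .......
...##..
...#...
...#...
...##..
..###..
.###...
.####..
.##....
.#.....
.#.....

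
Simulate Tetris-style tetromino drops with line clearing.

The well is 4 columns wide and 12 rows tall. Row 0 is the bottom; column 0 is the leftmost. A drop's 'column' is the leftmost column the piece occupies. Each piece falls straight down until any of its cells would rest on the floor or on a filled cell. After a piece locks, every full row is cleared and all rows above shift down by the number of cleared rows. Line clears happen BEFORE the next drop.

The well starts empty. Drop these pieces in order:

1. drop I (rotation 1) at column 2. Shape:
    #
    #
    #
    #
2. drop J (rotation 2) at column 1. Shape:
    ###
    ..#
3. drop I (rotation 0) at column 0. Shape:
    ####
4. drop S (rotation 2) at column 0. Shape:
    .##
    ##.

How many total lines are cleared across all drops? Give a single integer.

Answer: 1

Derivation:
Drop 1: I rot1 at col 2 lands with bottom-row=0; cleared 0 line(s) (total 0); column heights now [0 0 4 0], max=4
Drop 2: J rot2 at col 1 lands with bottom-row=3; cleared 0 line(s) (total 0); column heights now [0 5 5 5], max=5
Drop 3: I rot0 at col 0 lands with bottom-row=5; cleared 1 line(s) (total 1); column heights now [0 5 5 5], max=5
Drop 4: S rot2 at col 0 lands with bottom-row=5; cleared 0 line(s) (total 1); column heights now [6 7 7 5], max=7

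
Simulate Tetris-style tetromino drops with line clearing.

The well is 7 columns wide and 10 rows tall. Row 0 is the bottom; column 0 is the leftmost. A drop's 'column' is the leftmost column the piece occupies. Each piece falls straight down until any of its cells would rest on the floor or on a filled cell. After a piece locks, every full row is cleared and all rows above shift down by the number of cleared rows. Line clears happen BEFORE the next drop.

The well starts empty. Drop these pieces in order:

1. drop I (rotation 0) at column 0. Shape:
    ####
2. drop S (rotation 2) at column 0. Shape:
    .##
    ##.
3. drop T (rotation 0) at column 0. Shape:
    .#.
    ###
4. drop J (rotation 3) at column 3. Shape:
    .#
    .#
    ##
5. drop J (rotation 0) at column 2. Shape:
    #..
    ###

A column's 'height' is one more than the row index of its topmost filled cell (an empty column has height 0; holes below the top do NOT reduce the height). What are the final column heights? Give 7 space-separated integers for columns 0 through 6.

Drop 1: I rot0 at col 0 lands with bottom-row=0; cleared 0 line(s) (total 0); column heights now [1 1 1 1 0 0 0], max=1
Drop 2: S rot2 at col 0 lands with bottom-row=1; cleared 0 line(s) (total 0); column heights now [2 3 3 1 0 0 0], max=3
Drop 3: T rot0 at col 0 lands with bottom-row=3; cleared 0 line(s) (total 0); column heights now [4 5 4 1 0 0 0], max=5
Drop 4: J rot3 at col 3 lands with bottom-row=1; cleared 0 line(s) (total 0); column heights now [4 5 4 2 4 0 0], max=5
Drop 5: J rot0 at col 2 lands with bottom-row=4; cleared 0 line(s) (total 0); column heights now [4 5 6 5 5 0 0], max=6

Answer: 4 5 6 5 5 0 0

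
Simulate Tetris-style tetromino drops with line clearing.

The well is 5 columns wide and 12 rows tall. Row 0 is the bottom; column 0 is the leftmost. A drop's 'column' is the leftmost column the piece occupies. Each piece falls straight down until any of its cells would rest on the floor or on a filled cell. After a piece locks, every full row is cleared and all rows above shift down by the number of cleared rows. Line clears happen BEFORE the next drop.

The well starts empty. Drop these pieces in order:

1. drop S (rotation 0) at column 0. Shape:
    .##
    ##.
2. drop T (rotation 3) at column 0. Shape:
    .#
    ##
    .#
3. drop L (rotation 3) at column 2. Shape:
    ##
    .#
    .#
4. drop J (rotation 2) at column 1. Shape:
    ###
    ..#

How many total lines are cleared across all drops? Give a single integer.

Drop 1: S rot0 at col 0 lands with bottom-row=0; cleared 0 line(s) (total 0); column heights now [1 2 2 0 0], max=2
Drop 2: T rot3 at col 0 lands with bottom-row=2; cleared 0 line(s) (total 0); column heights now [4 5 2 0 0], max=5
Drop 3: L rot3 at col 2 lands with bottom-row=0; cleared 0 line(s) (total 0); column heights now [4 5 3 3 0], max=5
Drop 4: J rot2 at col 1 lands with bottom-row=4; cleared 0 line(s) (total 0); column heights now [4 6 6 6 0], max=6

Answer: 0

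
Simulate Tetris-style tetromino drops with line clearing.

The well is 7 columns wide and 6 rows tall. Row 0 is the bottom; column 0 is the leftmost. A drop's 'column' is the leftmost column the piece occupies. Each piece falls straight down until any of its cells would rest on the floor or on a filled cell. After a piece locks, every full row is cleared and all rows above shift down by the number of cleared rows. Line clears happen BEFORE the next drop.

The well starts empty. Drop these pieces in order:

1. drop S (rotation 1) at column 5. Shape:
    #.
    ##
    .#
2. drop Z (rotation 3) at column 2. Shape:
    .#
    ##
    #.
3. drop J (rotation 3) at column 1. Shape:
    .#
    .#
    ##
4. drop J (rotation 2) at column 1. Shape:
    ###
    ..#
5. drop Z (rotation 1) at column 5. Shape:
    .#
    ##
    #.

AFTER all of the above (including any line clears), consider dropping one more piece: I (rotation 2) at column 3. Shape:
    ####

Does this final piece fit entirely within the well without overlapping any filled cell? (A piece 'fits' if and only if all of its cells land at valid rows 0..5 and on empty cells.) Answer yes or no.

Answer: no

Derivation:
Drop 1: S rot1 at col 5 lands with bottom-row=0; cleared 0 line(s) (total 0); column heights now [0 0 0 0 0 3 2], max=3
Drop 2: Z rot3 at col 2 lands with bottom-row=0; cleared 0 line(s) (total 0); column heights now [0 0 2 3 0 3 2], max=3
Drop 3: J rot3 at col 1 lands with bottom-row=2; cleared 0 line(s) (total 0); column heights now [0 3 5 3 0 3 2], max=5
Drop 4: J rot2 at col 1 lands with bottom-row=4; cleared 0 line(s) (total 0); column heights now [0 6 6 6 0 3 2], max=6
Drop 5: Z rot1 at col 5 lands with bottom-row=3; cleared 0 line(s) (total 0); column heights now [0 6 6 6 0 5 6], max=6
Test piece I rot2 at col 3 (width 4): heights before test = [0 6 6 6 0 5 6]; fits = False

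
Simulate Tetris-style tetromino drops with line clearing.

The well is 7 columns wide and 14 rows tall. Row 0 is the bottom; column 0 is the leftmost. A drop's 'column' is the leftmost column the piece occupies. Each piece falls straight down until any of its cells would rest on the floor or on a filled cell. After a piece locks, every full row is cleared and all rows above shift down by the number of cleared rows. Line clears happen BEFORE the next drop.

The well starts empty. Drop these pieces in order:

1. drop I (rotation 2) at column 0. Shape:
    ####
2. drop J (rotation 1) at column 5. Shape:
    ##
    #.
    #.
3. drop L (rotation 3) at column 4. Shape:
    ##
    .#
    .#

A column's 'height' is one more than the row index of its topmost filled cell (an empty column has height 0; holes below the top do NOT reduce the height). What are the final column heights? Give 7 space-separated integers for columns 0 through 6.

Answer: 1 1 1 1 6 6 3

Derivation:
Drop 1: I rot2 at col 0 lands with bottom-row=0; cleared 0 line(s) (total 0); column heights now [1 1 1 1 0 0 0], max=1
Drop 2: J rot1 at col 5 lands with bottom-row=0; cleared 0 line(s) (total 0); column heights now [1 1 1 1 0 3 3], max=3
Drop 3: L rot3 at col 4 lands with bottom-row=3; cleared 0 line(s) (total 0); column heights now [1 1 1 1 6 6 3], max=6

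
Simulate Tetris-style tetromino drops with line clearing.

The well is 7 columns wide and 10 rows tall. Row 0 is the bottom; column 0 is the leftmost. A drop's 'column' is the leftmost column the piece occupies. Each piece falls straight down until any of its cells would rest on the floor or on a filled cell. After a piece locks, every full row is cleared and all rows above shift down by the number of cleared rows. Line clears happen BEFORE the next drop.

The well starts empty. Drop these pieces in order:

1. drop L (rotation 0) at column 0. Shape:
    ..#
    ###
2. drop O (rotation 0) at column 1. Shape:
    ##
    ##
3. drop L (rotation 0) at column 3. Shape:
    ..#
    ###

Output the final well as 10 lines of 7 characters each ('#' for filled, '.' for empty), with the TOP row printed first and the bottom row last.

Drop 1: L rot0 at col 0 lands with bottom-row=0; cleared 0 line(s) (total 0); column heights now [1 1 2 0 0 0 0], max=2
Drop 2: O rot0 at col 1 lands with bottom-row=2; cleared 0 line(s) (total 0); column heights now [1 4 4 0 0 0 0], max=4
Drop 3: L rot0 at col 3 lands with bottom-row=0; cleared 0 line(s) (total 0); column heights now [1 4 4 1 1 2 0], max=4

Answer: .......
.......
.......
.......
.......
.......
.##....
.##....
..#..#.
######.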